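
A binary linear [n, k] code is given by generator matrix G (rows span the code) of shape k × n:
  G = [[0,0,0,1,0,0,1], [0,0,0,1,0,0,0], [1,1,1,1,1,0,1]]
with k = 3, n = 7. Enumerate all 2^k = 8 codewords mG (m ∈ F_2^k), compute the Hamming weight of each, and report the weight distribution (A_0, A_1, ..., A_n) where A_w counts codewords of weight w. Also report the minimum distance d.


Weight distribution: A_0 = 1, A_1 = 2, A_2 = 1, A_4 = 1, A_5 = 2, A_6 = 1. Minimum distance d = 1.

Enumerate all 2^3 = 8 messages m ∈ F_2^3.
For each, compute codeword c = mG in F_2^7, then tally its weight.
  m = 000 → c = 0000000, weight = 0.
  m = 100 → c = 0001001, weight = 2.
  m = 010 → c = 0001000, weight = 1.
  m = 110 → c = 0000001, weight = 1.
  m = 001 → c = 1111101, weight = 6.
  m = 101 → c = 1110100, weight = 4.
  m = 011 → c = 1110101, weight = 5.
  m = 111 → c = 1111100, weight = 5.
Tally weights:
  weight 0: 1 codewords.
  weight 1: 2 codewords.
  weight 2: 1 codewords.
  weight 4: 1 codewords.
  weight 5: 2 codewords.
  weight 6: 1 codewords.
Minimum distance d = smallest w > 0 with A_w > 0 = 1.
Sanity: Σ A_w = 8 = 2^3 = 8 ✓.


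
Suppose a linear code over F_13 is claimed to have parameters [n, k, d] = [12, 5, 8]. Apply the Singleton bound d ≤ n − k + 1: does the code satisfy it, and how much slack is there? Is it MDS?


Singleton RHS = n − k + 1 = 8, slack = 0, bound satisfied, MDS.

Singleton bound: d ≤ n − k + 1.
Here n = 12, k = 5, so n − k + 1 = 8.
Given d = 8, check d ≤ 8: YES.
Slack = (n − k + 1) − d = 0.
The code is MDS (slack = 0).
Description: the claimed parameters are [12, 5, 8]_13; such a code would be MDS (meets Singleton bound).


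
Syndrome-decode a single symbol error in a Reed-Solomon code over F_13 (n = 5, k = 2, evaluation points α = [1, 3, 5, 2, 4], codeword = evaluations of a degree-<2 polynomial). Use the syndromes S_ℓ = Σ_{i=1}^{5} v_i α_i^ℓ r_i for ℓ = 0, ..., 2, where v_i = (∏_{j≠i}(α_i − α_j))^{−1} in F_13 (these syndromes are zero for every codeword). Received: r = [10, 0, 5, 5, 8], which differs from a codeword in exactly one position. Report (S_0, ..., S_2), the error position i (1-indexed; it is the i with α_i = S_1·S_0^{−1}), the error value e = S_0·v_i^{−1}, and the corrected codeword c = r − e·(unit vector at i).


S = (12, 8, 1), error at position 3, error magnitude e = 2, c = [10, 0, 3, 5, 8].

Step 1: column multipliers v_i = (∏_{j≠i}(α_i − α_j))^{−1} mod 13.
  i = 1 (α = 1): (1−3)(1−5)(1−2)(1−4) = (−2)·(−4)·(−1)·(−3) = 24 ≡ 11, so v_1 = 11^{−1} = 6 (mod 13).
  i = 2 (α = 3): (3−1)(3−5)(3−2)(3−4) = 2·(−2)·1·(−1) = 4 ≡ 4, so v_2 = 4^{−1} = 10 (mod 13).
  i = 3 (α = 5): (5−1)(5−3)(5−2)(5−4) = 4·2·3·1 = 24 ≡ 11, so v_3 = 11^{−1} = 6 (mod 13).
  i = 4 (α = 2): (2−1)(2−3)(2−5)(2−4) = 1·(−1)·(−3)·(−2) = −6 ≡ 7, so v_4 = 7^{−1} = 2 (mod 13).
  i = 5 (α = 4): (4−1)(4−3)(4−5)(4−2) = 3·1·(−1)·2 = −6 ≡ 7, so v_5 = 7^{−1} = 2 (mod 13).
  v = [6, 10, 6, 2, 2].
Step 2: syndromes of r = [10, 0, 5, 5, 8] (all sums mod 13).
  S_0 = Σ v_i r_i = 6·10 + 10·0 + 6·5 + 2·5 + 2·8 = 116 ≡ 12.
  S_1 = Σ v_i α_i r_i = 6·1·10 + 10·3·0 + 6·5·5 + 2·2·5 + 2·4·8 = 294 ≡ 8.
  α_i^2 mod 13 = [1, 9, 12, 4, 3].
  S_2 = Σ v_i α_i^2 r_i = 6·1·10 + 10·9·0 + 6·12·5 + 2·4·5 + 2·3·8 = 508 ≡ 1.
  S = (12, 8, 1) ≠ 0, so r is not a codeword (an error is present).
Step 3: locate the error. For a single error e at position i, S_ℓ = v_i·e·α_i^ℓ, so α_err = S_1/S_0.
  S_0^{−1} = 12^{−1} = 12 (mod 13), so α_err = 8·12 = 96 ≡ 5 = α_3. Error position i = 3.
  Consistency check: S_2/S_1 = 1·5 = 5 ≡ 5 = α_err ✓ (single-error assumption holds).
Step 4: error magnitude e = S_0/v_3 = S_0·∏_{j≠3}(α_3 − α_j) = 12·11 = 132 ≡ 2 (mod 13).
Step 5: correct position 3: c_3 = r_3 − e = 5 − 2 ≡ 3 (mod 13). Hence c = [10, 0, 3, 5, 8].
  Check: interpolating c through the α_i gives m(x) = 2 + 8·x (degree < 2) with m(α_i) = c_i for every i, so c is indeed a codeword.


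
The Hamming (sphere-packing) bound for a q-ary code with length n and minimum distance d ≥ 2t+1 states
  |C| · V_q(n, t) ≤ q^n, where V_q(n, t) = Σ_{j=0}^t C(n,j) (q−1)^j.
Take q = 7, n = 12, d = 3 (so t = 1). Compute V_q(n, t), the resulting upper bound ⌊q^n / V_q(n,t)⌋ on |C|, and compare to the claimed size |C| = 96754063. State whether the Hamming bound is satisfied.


V_q(n, t) = 73, q^n = 13841287201, Hamming bound = 189606673, |C| = 96754063 ≤ bound (satisfied).

Step 1: Compute V_q(n, t) = Σ_{j=0}^1 C(n, j) (q−1)^j.
  j = 0: C(12,0)·(6)^0 = 1·1 = 1.
  j = 1: C(12,1)·(6)^1 = 12·6 = 72.
  V_q(n, t) = 1 + 72 = 73.
Step 2: q^n = 7^12 = 13841287201.
Step 3: Hamming bound ⌊q^n / V_q(n,t)⌋ = ⌊13841287201/73⌋ = 189606673.
Step 4: Compare |C| = 96754063 to 189606673: satisfied.
The claimed |C| lies below the Hamming bound.


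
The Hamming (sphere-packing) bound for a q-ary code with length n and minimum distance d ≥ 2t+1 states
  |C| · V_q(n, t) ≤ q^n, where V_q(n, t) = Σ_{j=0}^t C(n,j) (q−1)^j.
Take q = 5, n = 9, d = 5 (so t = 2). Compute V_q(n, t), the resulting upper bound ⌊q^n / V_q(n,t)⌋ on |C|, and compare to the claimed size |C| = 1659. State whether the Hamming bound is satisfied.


V_q(n, t) = 613, q^n = 1953125, Hamming bound = 3186, |C| = 1659 ≤ bound (satisfied).

Step 1: Compute V_q(n, t) = Σ_{j=0}^2 C(n, j) (q−1)^j.
  j = 0: C(9,0)·(4)^0 = 1·1 = 1.
  j = 1: C(9,1)·(4)^1 = 9·4 = 36.
  j = 2: C(9,2)·(4)^2 = 36·16 = 576.
  V_q(n, t) = 1 + 36 + 576 = 613.
Step 2: q^n = 5^9 = 1953125.
Step 3: Hamming bound ⌊q^n / V_q(n,t)⌋ = ⌊1953125/613⌋ = 3186.
Step 4: Compare |C| = 1659 to 3186: satisfied.
The claimed |C| lies below the Hamming bound.


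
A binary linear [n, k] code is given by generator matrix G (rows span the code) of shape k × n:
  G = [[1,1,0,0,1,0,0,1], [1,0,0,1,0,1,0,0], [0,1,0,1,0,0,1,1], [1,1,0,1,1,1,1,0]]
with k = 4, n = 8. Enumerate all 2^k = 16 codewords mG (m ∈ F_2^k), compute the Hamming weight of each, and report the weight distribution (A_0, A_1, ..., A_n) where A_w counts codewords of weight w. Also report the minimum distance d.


Weight distribution: A_0 = 1, A_2 = 1, A_3 = 6, A_4 = 5, A_5 = 2, A_6 = 1. Minimum distance d = 2.

Enumerate all 2^4 = 16 messages m ∈ F_2^4.
For each, compute codeword c = mG in F_2^8, then tally its weight.
  m = 0000 → c = 00000000, weight = 0.
  m = 1000 → c = 11001001, weight = 4.
  m = 0100 → c = 10010100, weight = 3.
  m = 1100 → c = 01011101, weight = 5.
  m = 0010 → c = 01010011, weight = 4.
  m = 1010 → c = 10011010, weight = 4.
  m = 0110 → c = 11000111, weight = 5.
  m = 1110 → c = 00001110, weight = 3.
  m = 0001 → c = 11011110, weight = 6.
  m = 1001 → c = 00010111, weight = 4.
  m = 0101 → c = 01001010, weight = 3.
  m = 1101 → c = 10000011, weight = 3.
  m = 0011 → c = 10001101, weight = 4.
  m = 1011 → c = 01000100, weight = 2.
  m = 0111 → c = 00011001, weight = 3.
  m = 1111 → c = 11010000, weight = 3.
Tally weights:
  weight 0: 1 codewords.
  weight 2: 1 codewords.
  weight 3: 6 codewords.
  weight 4: 5 codewords.
  weight 5: 2 codewords.
  weight 6: 1 codewords.
Minimum distance d = smallest w > 0 with A_w > 0 = 2.
Sanity: Σ A_w = 16 = 2^4 = 16 ✓.


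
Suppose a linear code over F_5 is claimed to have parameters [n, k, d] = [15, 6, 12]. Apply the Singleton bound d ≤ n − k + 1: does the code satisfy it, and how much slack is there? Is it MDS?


Singleton RHS = n − k + 1 = 10, slack = -2, bound violated (no such code; not MDS).

Singleton bound: d ≤ n − k + 1.
Here n = 15, k = 6, so n − k + 1 = 10.
Given d = 12, check d ≤ 10: NO.
Slack = (n − k + 1) − d = -2.
The slack is negative: d = 12 exceeds n − k + 1 = 10 by 2, so the Singleton bound is violated and no linear [15, 6, 12]_5 code can exist. In particular it is not MDS (MDS requires d = n − k + 1 exactly).
Description: the claimed parameters are [15, 6, 12]_5; such a code would be impossible (violates the Singleton bound).


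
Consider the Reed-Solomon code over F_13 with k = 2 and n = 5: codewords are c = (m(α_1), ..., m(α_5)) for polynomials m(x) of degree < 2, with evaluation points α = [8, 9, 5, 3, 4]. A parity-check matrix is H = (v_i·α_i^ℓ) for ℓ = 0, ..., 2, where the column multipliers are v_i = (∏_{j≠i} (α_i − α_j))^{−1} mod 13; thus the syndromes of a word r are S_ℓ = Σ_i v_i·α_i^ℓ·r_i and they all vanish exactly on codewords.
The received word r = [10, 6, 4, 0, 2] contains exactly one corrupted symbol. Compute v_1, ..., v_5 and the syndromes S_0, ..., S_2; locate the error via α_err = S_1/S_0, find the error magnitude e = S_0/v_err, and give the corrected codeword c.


S = (11, 8, 7), error at position 2, error magnitude e = 7, c = [10, 12, 4, 0, 2].

Step 1: column multipliers v_i = (∏_{j≠i}(α_i − α_j))^{−1} mod 13.
  i = 1 (α = 8): (8−9)(8−5)(8−3)(8−4) = (−1)·3·5·4 = −60 ≡ 5, so v_1 = 5^{−1} = 8 (mod 13).
  i = 2 (α = 9): (9−8)(9−5)(9−3)(9−4) = 1·4·6·5 = 120 ≡ 3, so v_2 = 3^{−1} = 9 (mod 13).
  i = 3 (α = 5): (5−8)(5−9)(5−3)(5−4) = (−3)·(−4)·2·1 = 24 ≡ 11, so v_3 = 11^{−1} = 6 (mod 13).
  i = 4 (α = 3): (3−8)(3−9)(3−5)(3−4) = (−5)·(−6)·(−2)·(−1) = 60 ≡ 8, so v_4 = 8^{−1} = 5 (mod 13).
  i = 5 (α = 4): (4−8)(4−9)(4−5)(4−3) = (−4)·(−5)·(−1)·1 = −20 ≡ 6, so v_5 = 6^{−1} = 11 (mod 13).
  v = [8, 9, 6, 5, 11].
Step 2: syndromes of r = [10, 6, 4, 0, 2] (all sums mod 13).
  S_0 = Σ v_i r_i = 8·10 + 9·6 + 6·4 + 5·0 + 11·2 = 180 ≡ 11.
  S_1 = Σ v_i α_i r_i = 8·8·10 + 9·9·6 + 6·5·4 + 5·3·0 + 11·4·2 = 1334 ≡ 8.
  α_i^2 mod 13 = [12, 3, 12, 9, 3].
  S_2 = Σ v_i α_i^2 r_i = 8·12·10 + 9·3·6 + 6·12·4 + 5·9·0 + 11·3·2 = 1476 ≡ 7.
  S = (11, 8, 7) ≠ 0, so r is not a codeword (an error is present).
Step 3: locate the error. For a single error e at position i, S_ℓ = v_i·e·α_i^ℓ, so α_err = S_1/S_0.
  S_0^{−1} = 11^{−1} = 6 (mod 13), so α_err = 8·6 = 48 ≡ 9 = α_2. Error position i = 2.
  Consistency check: S_2/S_1 = 7·5 = 35 ≡ 9 = α_err ✓ (single-error assumption holds).
Step 4: error magnitude e = S_0/v_2 = S_0·∏_{j≠2}(α_2 − α_j) = 11·3 = 33 ≡ 7 (mod 13).
Step 5: correct position 2: c_2 = r_2 − e = 6 − 7 ≡ 12 (mod 13). Hence c = [10, 12, 4, 0, 2].
  Check: interpolating c through the α_i gives m(x) = 7 + 2·x (degree < 2) with m(α_i) = c_i for every i, so c is indeed a codeword.


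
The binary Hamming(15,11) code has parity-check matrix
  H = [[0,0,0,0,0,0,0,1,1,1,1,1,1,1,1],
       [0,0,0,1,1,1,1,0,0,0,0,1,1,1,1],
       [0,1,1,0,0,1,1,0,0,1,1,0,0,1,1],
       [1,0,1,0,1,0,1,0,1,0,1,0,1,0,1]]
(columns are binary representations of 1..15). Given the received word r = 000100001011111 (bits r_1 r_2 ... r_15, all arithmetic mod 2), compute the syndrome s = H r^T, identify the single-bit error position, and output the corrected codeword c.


s = (0, 1, 1, 0)^T, error position = 6, corrected codeword c = 000101001011111

Compute s = H r^T mod 2 one row at a time:
  s_1 = 0 + 1 + 0 + 1 + 1 + 1 + 1 + 1 = 6 ≡ 0 (mod 2).
  s_2 = 1 + 0 + 0 + 0 + 1 + 1 + 1 + 1 = 5 ≡ 1 (mod 2).
  s_3 = 0 + 0 + 0 + 0 + 0 + 1 + 1 + 1 = 3 ≡ 1 (mod 2).
  s_4 = 0 + 0 + 0 + 0 + 1 + 1 + 1 + 1 = 4 ≡ 0 (mod 2).
s = (0, 1, 1, 0)^T — this equals column 6 of H (binary 0110), so error is at position 6.
Correct: flip bit 6 of r = 000100001011111 to get c = 000101001011111.


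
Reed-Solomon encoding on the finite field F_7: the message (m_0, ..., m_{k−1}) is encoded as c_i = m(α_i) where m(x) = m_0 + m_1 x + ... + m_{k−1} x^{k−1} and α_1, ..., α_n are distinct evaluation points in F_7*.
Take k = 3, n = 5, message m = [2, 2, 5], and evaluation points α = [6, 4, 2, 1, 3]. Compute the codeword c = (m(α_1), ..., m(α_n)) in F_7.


c = [5, 6, 5, 2, 4]

Message polynomial: m(x) = 2 + 2·x + 5·x^2 (mod 7).
For each evaluation point α_i, compute m(α_i) mod 7:
  α_1 = 6: Horner steps 5 → 4 → 5, so m(6) = 5.
  α_2 = 4: Horner steps 5 → 1 → 6, so m(4) = 6.
  α_3 = 2: Horner steps 5 → 5 → 5, so m(2) = 5.
  α_4 = 1: Horner steps 5 → 0 → 2, so m(1) = 2.
  α_5 = 3: Horner steps 5 → 3 → 4, so m(3) = 4.
Codeword c = [5, 6, 5, 2, 4] ∈ F_7^5.


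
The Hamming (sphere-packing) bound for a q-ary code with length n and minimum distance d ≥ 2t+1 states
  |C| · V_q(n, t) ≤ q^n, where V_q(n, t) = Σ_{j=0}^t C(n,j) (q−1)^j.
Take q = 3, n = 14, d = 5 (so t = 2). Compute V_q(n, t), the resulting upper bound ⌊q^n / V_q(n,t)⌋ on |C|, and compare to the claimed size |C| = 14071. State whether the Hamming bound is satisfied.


V_q(n, t) = 393, q^n = 4782969, Hamming bound = 12170, |C| = 14071 > bound (violated).

Step 1: Compute V_q(n, t) = Σ_{j=0}^2 C(n, j) (q−1)^j.
  j = 0: C(14,0)·(2)^0 = 1·1 = 1.
  j = 1: C(14,1)·(2)^1 = 14·2 = 28.
  j = 2: C(14,2)·(2)^2 = 91·4 = 364.
  V_q(n, t) = 1 + 28 + 364 = 393.
Step 2: q^n = 3^14 = 4782969.
Step 3: Hamming bound ⌊q^n / V_q(n,t)⌋ = ⌊4782969/393⌋ = 12170.
Step 4: Compare |C| = 14071 to 12170: violated.
The claimed |C| lies above the Hamming bound, so no 3-ary code of length 14 with d ≥ 5 can have 14071 codewords.


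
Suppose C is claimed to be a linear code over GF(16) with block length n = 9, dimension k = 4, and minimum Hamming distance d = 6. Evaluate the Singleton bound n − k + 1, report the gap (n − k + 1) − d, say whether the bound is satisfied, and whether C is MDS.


Singleton RHS = n − k + 1 = 6, slack = 0, bound satisfied, MDS.

Singleton bound: d ≤ n − k + 1.
Here n = 9, k = 4, so n − k + 1 = 6.
Given d = 6, check d ≤ 6: YES.
Slack = (n − k + 1) − d = 0.
The code is MDS (slack = 0).
Description: the claimed parameters are [9, 4, 6]_16; such a code would be MDS (meets Singleton bound).


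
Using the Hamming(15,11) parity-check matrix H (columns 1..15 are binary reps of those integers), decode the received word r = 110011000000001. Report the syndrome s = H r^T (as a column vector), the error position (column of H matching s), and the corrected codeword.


s = (1, 1, 1, 1)^T, error position = 15, corrected codeword c = 110011000000000

Compute s = H r^T mod 2 one row at a time:
  s_1 = 0 + 0 + 0 + 0 + 0 + 0 + 0 + 1 = 1 ≡ 1 (mod 2).
  s_2 = 0 + 1 + 1 + 0 + 0 + 0 + 0 + 1 = 3 ≡ 1 (mod 2).
  s_3 = 1 + 0 + 1 + 0 + 0 + 0 + 0 + 1 = 3 ≡ 1 (mod 2).
  s_4 = 1 + 0 + 1 + 0 + 0 + 0 + 0 + 1 = 3 ≡ 1 (mod 2).
s = (1, 1, 1, 1)^T — this equals column 15 of H (binary 1111), so error is at position 15.
Correct: flip bit 15 of r = 110011000000001 to get c = 110011000000000.


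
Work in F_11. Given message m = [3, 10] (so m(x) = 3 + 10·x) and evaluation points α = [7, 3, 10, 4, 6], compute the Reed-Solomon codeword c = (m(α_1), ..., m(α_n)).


c = [7, 0, 4, 10, 8]

Message polynomial: m(x) = 3 + 10·x (mod 11).
For each evaluation point α_i, compute m(α_i) mod 11:
  α_1 = 7: Horner steps 10 → 7, so m(7) = 7.
  α_2 = 3: Horner steps 10 → 0, so m(3) = 0.
  α_3 = 10: Horner steps 10 → 4, so m(10) = 4.
  α_4 = 4: Horner steps 10 → 10, so m(4) = 10.
  α_5 = 6: Horner steps 10 → 8, so m(6) = 8.
Codeword c = [7, 0, 4, 10, 8] ∈ F_11^5.


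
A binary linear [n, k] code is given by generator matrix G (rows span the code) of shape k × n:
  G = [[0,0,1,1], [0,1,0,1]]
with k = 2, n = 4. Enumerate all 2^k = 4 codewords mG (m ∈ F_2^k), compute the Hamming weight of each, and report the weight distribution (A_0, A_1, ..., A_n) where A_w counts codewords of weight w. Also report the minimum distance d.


Weight distribution: A_0 = 1, A_2 = 3. Minimum distance d = 2.

Enumerate all 2^2 = 4 messages m ∈ F_2^2.
For each, compute codeword c = mG in F_2^4, then tally its weight.
  m = 00 → c = 0000, weight = 0.
  m = 10 → c = 0011, weight = 2.
  m = 01 → c = 0101, weight = 2.
  m = 11 → c = 0110, weight = 2.
Tally weights:
  weight 0: 1 codewords.
  weight 2: 3 codewords.
Minimum distance d = smallest w > 0 with A_w > 0 = 2.
Sanity: Σ A_w = 4 = 2^2 = 4 ✓.


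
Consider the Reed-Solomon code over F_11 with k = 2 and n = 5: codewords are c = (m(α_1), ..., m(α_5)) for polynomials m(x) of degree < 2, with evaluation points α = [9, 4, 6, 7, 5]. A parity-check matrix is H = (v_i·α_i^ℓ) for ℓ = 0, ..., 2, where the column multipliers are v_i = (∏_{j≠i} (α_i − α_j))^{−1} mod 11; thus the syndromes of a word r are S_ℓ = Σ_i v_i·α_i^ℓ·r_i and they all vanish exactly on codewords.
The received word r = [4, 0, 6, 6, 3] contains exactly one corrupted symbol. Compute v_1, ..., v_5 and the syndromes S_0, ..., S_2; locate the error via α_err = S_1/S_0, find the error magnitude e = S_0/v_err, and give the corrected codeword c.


S = (3, 10, 4), error at position 4, error magnitude e = 8, c = [4, 0, 6, 9, 3].

Step 1: column multipliers v_i = (∏_{j≠i}(α_i − α_j))^{−1} mod 11.
  i = 1 (α = 9): (9−4)(9−6)(9−7)(9−5) = 5·3·2·4 = 120 ≡ 10, so v_1 = 10^{−1} = 10 (mod 11).
  i = 2 (α = 4): (4−9)(4−6)(4−7)(4−5) = (−5)·(−2)·(−3)·(−1) = 30 ≡ 8, so v_2 = 8^{−1} = 7 (mod 11).
  i = 3 (α = 6): (6−9)(6−4)(6−7)(6−5) = (−3)·2·(−1)·1 = 6 ≡ 6, so v_3 = 6^{−1} = 2 (mod 11).
  i = 4 (α = 7): (7−9)(7−4)(7−6)(7−5) = (−2)·3·1·2 = −12 ≡ 10, so v_4 = 10^{−1} = 10 (mod 11).
  i = 5 (α = 5): (5−9)(5−4)(5−6)(5−7) = (−4)·1·(−1)·(−2) = −8 ≡ 3, so v_5 = 3^{−1} = 4 (mod 11).
  v = [10, 7, 2, 10, 4].
Step 2: syndromes of r = [4, 0, 6, 6, 3] (all sums mod 11).
  S_0 = Σ v_i r_i = 10·4 + 7·0 + 2·6 + 10·6 + 4·3 = 124 ≡ 3.
  S_1 = Σ v_i α_i r_i = 10·9·4 + 7·4·0 + 2·6·6 + 10·7·6 + 4·5·3 = 912 ≡ 10.
  α_i^2 mod 11 = [4, 5, 3, 5, 3].
  S_2 = Σ v_i α_i^2 r_i = 10·4·4 + 7·5·0 + 2·3·6 + 10·5·6 + 4·3·3 = 532 ≡ 4.
  S = (3, 10, 4) ≠ 0, so r is not a codeword (an error is present).
Step 3: locate the error. For a single error e at position i, S_ℓ = v_i·e·α_i^ℓ, so α_err = S_1/S_0.
  S_0^{−1} = 3^{−1} = 4 (mod 11), so α_err = 10·4 = 40 ≡ 7 = α_4. Error position i = 4.
  Consistency check: S_2/S_1 = 4·10 = 40 ≡ 7 = α_err ✓ (single-error assumption holds).
Step 4: error magnitude e = S_0/v_4 = S_0·∏_{j≠4}(α_4 − α_j) = 3·10 = 30 ≡ 8 (mod 11).
Step 5: correct position 4: c_4 = r_4 − e = 6 − 8 ≡ 9 (mod 11). Hence c = [4, 0, 6, 9, 3].
  Check: interpolating c through the α_i gives m(x) = 10 + 3·x (degree < 2) with m(α_i) = c_i for every i, so c is indeed a codeword.


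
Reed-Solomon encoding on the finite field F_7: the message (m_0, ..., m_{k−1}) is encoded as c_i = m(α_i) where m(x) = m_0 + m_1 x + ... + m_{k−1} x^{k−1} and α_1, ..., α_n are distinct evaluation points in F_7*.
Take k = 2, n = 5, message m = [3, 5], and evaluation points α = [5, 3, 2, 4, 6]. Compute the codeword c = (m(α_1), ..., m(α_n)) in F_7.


c = [0, 4, 6, 2, 5]

Message polynomial: m(x) = 3 + 5·x (mod 7).
For each evaluation point α_i, compute m(α_i) mod 7:
  α_1 = 5: Horner steps 5 → 0, so m(5) = 0.
  α_2 = 3: Horner steps 5 → 4, so m(3) = 4.
  α_3 = 2: Horner steps 5 → 6, so m(2) = 6.
  α_4 = 4: Horner steps 5 → 2, so m(4) = 2.
  α_5 = 6: Horner steps 5 → 5, so m(6) = 5.
Codeword c = [0, 4, 6, 2, 5] ∈ F_7^5.


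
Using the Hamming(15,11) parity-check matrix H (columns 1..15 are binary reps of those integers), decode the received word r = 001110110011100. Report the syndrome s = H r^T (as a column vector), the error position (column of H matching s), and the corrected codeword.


s = (0, 1, 1, 1)^T, error position = 7, corrected codeword c = 001110010011100

Compute s = H r^T mod 2 one row at a time:
  s_1 = 1 + 0 + 0 + 1 + 1 + 1 + 0 + 0 = 4 ≡ 0 (mod 2).
  s_2 = 1 + 1 + 0 + 1 + 1 + 1 + 0 + 0 = 5 ≡ 1 (mod 2).
  s_3 = 0 + 1 + 0 + 1 + 0 + 1 + 0 + 0 = 3 ≡ 1 (mod 2).
  s_4 = 0 + 1 + 1 + 1 + 0 + 1 + 1 + 0 = 5 ≡ 1 (mod 2).
s = (0, 1, 1, 1)^T — this equals column 7 of H (binary 0111), so error is at position 7.
Correct: flip bit 7 of r = 001110110011100 to get c = 001110010011100.


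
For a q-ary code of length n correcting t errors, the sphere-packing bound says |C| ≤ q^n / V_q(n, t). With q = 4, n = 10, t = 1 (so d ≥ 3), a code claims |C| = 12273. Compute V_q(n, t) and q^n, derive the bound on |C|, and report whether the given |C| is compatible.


V_q(n, t) = 31, q^n = 1048576, Hamming bound = 33825, |C| = 12273 ≤ bound (satisfied).

Step 1: Compute V_q(n, t) = Σ_{j=0}^1 C(n, j) (q−1)^j.
  j = 0: C(10,0)·(3)^0 = 1·1 = 1.
  j = 1: C(10,1)·(3)^1 = 10·3 = 30.
  V_q(n, t) = 1 + 30 = 31.
Step 2: q^n = 4^10 = 1048576.
Step 3: Hamming bound ⌊q^n / V_q(n,t)⌋ = ⌊1048576/31⌋ = 33825.
Step 4: Compare |C| = 12273 to 33825: satisfied.
The claimed |C| lies below the Hamming bound.


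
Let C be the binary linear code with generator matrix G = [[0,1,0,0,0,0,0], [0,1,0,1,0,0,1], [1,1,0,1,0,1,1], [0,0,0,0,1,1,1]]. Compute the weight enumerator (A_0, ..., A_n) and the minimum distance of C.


Weight distribution: A_0 = 1, A_1 = 1, A_2 = 2, A_3 = 6, A_4 = 5, A_5 = 1. Minimum distance d = 1.

Enumerate all 2^4 = 16 messages m ∈ F_2^4.
For each, compute codeword c = mG in F_2^7, then tally its weight.
  m = 0000 → c = 0000000, weight = 0.
  m = 1000 → c = 0100000, weight = 1.
  m = 0100 → c = 0101001, weight = 3.
  m = 1100 → c = 0001001, weight = 2.
  m = 0010 → c = 1101011, weight = 5.
  m = 1010 → c = 1001011, weight = 4.
  m = 0110 → c = 1000010, weight = 2.
  m = 1110 → c = 1100010, weight = 3.
  m = 0001 → c = 0000111, weight = 3.
  m = 1001 → c = 0100111, weight = 4.
  m = 0101 → c = 0101110, weight = 4.
  m = 1101 → c = 0001110, weight = 3.
  m = 0011 → c = 1101100, weight = 4.
  m = 1011 → c = 1001100, weight = 3.
  m = 0111 → c = 1000101, weight = 3.
  m = 1111 → c = 1100101, weight = 4.
Tally weights:
  weight 0: 1 codewords.
  weight 1: 1 codewords.
  weight 2: 2 codewords.
  weight 3: 6 codewords.
  weight 4: 5 codewords.
  weight 5: 1 codewords.
Minimum distance d = smallest w > 0 with A_w > 0 = 1.
Sanity: Σ A_w = 16 = 2^4 = 16 ✓.


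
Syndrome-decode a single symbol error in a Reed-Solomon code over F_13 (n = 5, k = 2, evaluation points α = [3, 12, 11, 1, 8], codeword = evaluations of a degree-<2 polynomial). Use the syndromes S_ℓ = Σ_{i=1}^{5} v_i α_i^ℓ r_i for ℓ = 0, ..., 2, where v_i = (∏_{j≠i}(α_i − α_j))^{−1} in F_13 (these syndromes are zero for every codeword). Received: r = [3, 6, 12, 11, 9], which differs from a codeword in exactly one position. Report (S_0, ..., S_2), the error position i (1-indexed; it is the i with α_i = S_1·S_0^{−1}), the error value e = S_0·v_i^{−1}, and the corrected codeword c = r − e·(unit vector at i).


S = (4, 5, 3), error at position 3, error magnitude e = 2, c = [3, 6, 10, 11, 9].

Step 1: column multipliers v_i = (∏_{j≠i}(α_i − α_j))^{−1} mod 13.
  i = 1 (α = 3): (3−12)(3−11)(3−1)(3−8) = (−9)·(−8)·2·(−5) = −720 ≡ 8, so v_1 = 8^{−1} = 5 (mod 13).
  i = 2 (α = 12): (12−3)(12−11)(12−1)(12−8) = 9·1·11·4 = 396 ≡ 6, so v_2 = 6^{−1} = 11 (mod 13).
  i = 3 (α = 11): (11−3)(11−12)(11−1)(11−8) = 8·(−1)·10·3 = −240 ≡ 7, so v_3 = 7^{−1} = 2 (mod 13).
  i = 4 (α = 1): (1−3)(1−12)(1−11)(1−8) = (−2)·(−11)·(−10)·(−7) = 1540 ≡ 6, so v_4 = 6^{−1} = 11 (mod 13).
  i = 5 (α = 8): (8−3)(8−12)(8−11)(8−1) = 5·(−4)·(−3)·7 = 420 ≡ 4, so v_5 = 4^{−1} = 10 (mod 13).
  v = [5, 11, 2, 11, 10].
Step 2: syndromes of r = [3, 6, 12, 11, 9] (all sums mod 13).
  S_0 = Σ v_i r_i = 5·3 + 11·6 + 2·12 + 11·11 + 10·9 = 316 ≡ 4.
  S_1 = Σ v_i α_i r_i = 5·3·3 + 11·12·6 + 2·11·12 + 11·1·11 + 10·8·9 = 1942 ≡ 5.
  α_i^2 mod 13 = [9, 1, 4, 1, 12].
  S_2 = Σ v_i α_i^2 r_i = 5·9·3 + 11·1·6 + 2·4·12 + 11·1·11 + 10·12·9 = 1498 ≡ 3.
  S = (4, 5, 3) ≠ 0, so r is not a codeword (an error is present).
Step 3: locate the error. For a single error e at position i, S_ℓ = v_i·e·α_i^ℓ, so α_err = S_1/S_0.
  S_0^{−1} = 4^{−1} = 10 (mod 13), so α_err = 5·10 = 50 ≡ 11 = α_3. Error position i = 3.
  Consistency check: S_2/S_1 = 3·8 = 24 ≡ 11 = α_err ✓ (single-error assumption holds).
Step 4: error magnitude e = S_0/v_3 = S_0·∏_{j≠3}(α_3 − α_j) = 4·7 = 28 ≡ 2 (mod 13).
Step 5: correct position 3: c_3 = r_3 − e = 12 − 2 ≡ 10 (mod 13). Hence c = [3, 6, 10, 11, 9].
  Check: interpolating c through the α_i gives m(x) = 2 + 9·x (degree < 2) with m(α_i) = c_i for every i, so c is indeed a codeword.


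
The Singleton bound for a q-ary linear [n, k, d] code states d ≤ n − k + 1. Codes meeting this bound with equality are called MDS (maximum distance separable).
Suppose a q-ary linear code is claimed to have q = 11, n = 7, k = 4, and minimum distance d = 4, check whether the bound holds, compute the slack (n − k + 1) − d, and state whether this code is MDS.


Singleton RHS = n − k + 1 = 4, slack = 0, bound satisfied, MDS.

Singleton bound: d ≤ n − k + 1.
Here n = 7, k = 4, so n − k + 1 = 4.
Given d = 4, check d ≤ 4: YES.
Slack = (n − k + 1) − d = 0.
The code is MDS (slack = 0).
Description: the claimed parameters are [7, 4, 4]_11; such a code would be MDS (meets Singleton bound).


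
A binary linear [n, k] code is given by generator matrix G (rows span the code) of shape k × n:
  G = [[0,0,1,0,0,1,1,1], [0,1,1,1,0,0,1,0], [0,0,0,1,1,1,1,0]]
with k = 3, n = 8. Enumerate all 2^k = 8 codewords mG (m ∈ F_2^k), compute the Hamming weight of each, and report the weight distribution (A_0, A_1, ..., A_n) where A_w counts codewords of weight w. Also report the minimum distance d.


Weight distribution: A_0 = 1, A_4 = 7. Minimum distance d = 4.

Enumerate all 2^3 = 8 messages m ∈ F_2^3.
For each, compute codeword c = mG in F_2^8, then tally its weight.
  m = 000 → c = 00000000, weight = 0.
  m = 100 → c = 00100111, weight = 4.
  m = 010 → c = 01110010, weight = 4.
  m = 110 → c = 01010101, weight = 4.
  m = 001 → c = 00011110, weight = 4.
  m = 101 → c = 00111001, weight = 4.
  m = 011 → c = 01101100, weight = 4.
  m = 111 → c = 01001011, weight = 4.
Tally weights:
  weight 0: 1 codewords.
  weight 4: 7 codewords.
Minimum distance d = smallest w > 0 with A_w > 0 = 4.
Sanity: Σ A_w = 8 = 2^3 = 8 ✓.


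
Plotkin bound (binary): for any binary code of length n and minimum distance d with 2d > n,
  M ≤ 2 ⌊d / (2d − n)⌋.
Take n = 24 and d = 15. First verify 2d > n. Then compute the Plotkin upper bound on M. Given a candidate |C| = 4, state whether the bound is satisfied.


Plotkin bound M ≤ 4; given |C| = 4 ≤ bound (satisfied).

Check applicability: 2d = 30, n = 24.
2d − n = 6 > 0, so Plotkin applies.
Compute d/(2d−n) = 15/6 ≈ 2.5000.
⌊d/(2d−n)⌋ = 2.
Plotkin bound: M ≤ 2·2 = 4.
Given |C| = 4, check: satisfied.
This |C| is at the Plotkin bound.


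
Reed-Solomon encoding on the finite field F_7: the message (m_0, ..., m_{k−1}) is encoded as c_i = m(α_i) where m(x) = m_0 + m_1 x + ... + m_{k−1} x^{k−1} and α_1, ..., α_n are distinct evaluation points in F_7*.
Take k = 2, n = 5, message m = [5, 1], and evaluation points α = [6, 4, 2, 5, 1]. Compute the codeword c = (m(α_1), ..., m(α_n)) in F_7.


c = [4, 2, 0, 3, 6]

Message polynomial: m(x) = 5 + 1·x (mod 7).
For each evaluation point α_i, compute m(α_i) mod 7:
  α_1 = 6: Horner steps 1 → 4, so m(6) = 4.
  α_2 = 4: Horner steps 1 → 2, so m(4) = 2.
  α_3 = 2: Horner steps 1 → 0, so m(2) = 0.
  α_4 = 5: Horner steps 1 → 3, so m(5) = 3.
  α_5 = 1: Horner steps 1 → 6, so m(1) = 6.
Codeword c = [4, 2, 0, 3, 6] ∈ F_7^5.


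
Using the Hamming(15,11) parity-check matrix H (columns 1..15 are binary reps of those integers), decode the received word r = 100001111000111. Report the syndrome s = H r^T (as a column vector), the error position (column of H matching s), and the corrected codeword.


s = (1, 1, 0, 1)^T, error position = 13, corrected codeword c = 100001111000011

Compute s = H r^T mod 2 one row at a time:
  s_1 = 1 + 1 + 0 + 0 + 0 + 1 + 1 + 1 = 5 ≡ 1 (mod 2).
  s_2 = 0 + 0 + 1 + 1 + 0 + 1 + 1 + 1 = 5 ≡ 1 (mod 2).
  s_3 = 0 + 0 + 1 + 1 + 0 + 0 + 1 + 1 = 4 ≡ 0 (mod 2).
  s_4 = 1 + 0 + 0 + 1 + 1 + 0 + 1 + 1 = 5 ≡ 1 (mod 2).
s = (1, 1, 0, 1)^T — this equals column 13 of H (binary 1101), so error is at position 13.
Correct: flip bit 13 of r = 100001111000111 to get c = 100001111000011.


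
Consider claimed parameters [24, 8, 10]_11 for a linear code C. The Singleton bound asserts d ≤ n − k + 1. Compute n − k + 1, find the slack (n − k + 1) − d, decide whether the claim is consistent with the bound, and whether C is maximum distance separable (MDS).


Singleton RHS = n − k + 1 = 17, slack = 7, bound satisfied, not MDS.

Singleton bound: d ≤ n − k + 1.
Here n = 24, k = 8, so n − k + 1 = 17.
Given d = 10, check d ≤ 17: YES.
Slack = (n − k + 1) − d = 7.
The code is NOT MDS (slack = 7 > 0).
Description: the claimed parameters are [24, 8, 10]_11; such a code would be non-MDS.


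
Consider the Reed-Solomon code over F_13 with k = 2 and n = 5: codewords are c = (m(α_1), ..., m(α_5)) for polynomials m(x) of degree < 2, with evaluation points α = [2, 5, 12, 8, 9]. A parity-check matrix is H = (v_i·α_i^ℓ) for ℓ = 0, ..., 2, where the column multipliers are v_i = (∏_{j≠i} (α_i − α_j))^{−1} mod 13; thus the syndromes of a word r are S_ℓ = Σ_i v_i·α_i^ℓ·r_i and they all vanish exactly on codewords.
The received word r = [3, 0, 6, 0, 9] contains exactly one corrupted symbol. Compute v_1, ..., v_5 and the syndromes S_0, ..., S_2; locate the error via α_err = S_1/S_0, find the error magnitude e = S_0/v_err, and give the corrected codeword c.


S = (6, 9, 7), error at position 4, error magnitude e = 3, c = [3, 0, 6, 10, 9].

Step 1: column multipliers v_i = (∏_{j≠i}(α_i − α_j))^{−1} mod 13.
  i = 1 (α = 2): (2−5)(2−12)(2−8)(2−9) = (−3)·(−10)·(−6)·(−7) = 1260 ≡ 12, so v_1 = 12^{−1} = 12 (mod 13).
  i = 2 (α = 5): (5−2)(5−12)(5−8)(5−9) = 3·(−7)·(−3)·(−4) = −252 ≡ 8, so v_2 = 8^{−1} = 5 (mod 13).
  i = 3 (α = 12): (12−2)(12−5)(12−8)(12−9) = 10·7·4·3 = 840 ≡ 8, so v_3 = 8^{−1} = 5 (mod 13).
  i = 4 (α = 8): (8−2)(8−5)(8−12)(8−9) = 6·3·(−4)·(−1) = 72 ≡ 7, so v_4 = 7^{−1} = 2 (mod 13).
  i = 5 (α = 9): (9−2)(9−5)(9−12)(9−8) = 7·4·(−3)·1 = −84 ≡ 7, so v_5 = 7^{−1} = 2 (mod 13).
  v = [12, 5, 5, 2, 2].
Step 2: syndromes of r = [3, 0, 6, 0, 9] (all sums mod 13).
  S_0 = Σ v_i r_i = 12·3 + 5·0 + 5·6 + 2·0 + 2·9 = 84 ≡ 6.
  S_1 = Σ v_i α_i r_i = 12·2·3 + 5·5·0 + 5·12·6 + 2·8·0 + 2·9·9 = 594 ≡ 9.
  α_i^2 mod 13 = [4, 12, 1, 12, 3].
  S_2 = Σ v_i α_i^2 r_i = 12·4·3 + 5·12·0 + 5·1·6 + 2·12·0 + 2·3·9 = 228 ≡ 7.
  S = (6, 9, 7) ≠ 0, so r is not a codeword (an error is present).
Step 3: locate the error. For a single error e at position i, S_ℓ = v_i·e·α_i^ℓ, so α_err = S_1/S_0.
  S_0^{−1} = 6^{−1} = 11 (mod 13), so α_err = 9·11 = 99 ≡ 8 = α_4. Error position i = 4.
  Consistency check: S_2/S_1 = 7·3 = 21 ≡ 8 = α_err ✓ (single-error assumption holds).
Step 4: error magnitude e = S_0/v_4 = S_0·∏_{j≠4}(α_4 − α_j) = 6·7 = 42 ≡ 3 (mod 13).
Step 5: correct position 4: c_4 = r_4 − e = 0 − 3 ≡ 10 (mod 13). Hence c = [3, 0, 6, 10, 9].
  Check: interpolating c through the α_i gives m(x) = 5 + 12·x (degree < 2) with m(α_i) = c_i for every i, so c is indeed a codeword.


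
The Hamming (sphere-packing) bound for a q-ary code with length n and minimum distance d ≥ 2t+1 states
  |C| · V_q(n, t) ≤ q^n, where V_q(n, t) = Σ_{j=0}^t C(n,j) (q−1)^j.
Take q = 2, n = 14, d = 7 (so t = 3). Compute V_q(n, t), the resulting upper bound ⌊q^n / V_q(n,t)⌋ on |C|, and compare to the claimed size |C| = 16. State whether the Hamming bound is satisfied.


V_q(n, t) = 470, q^n = 16384, Hamming bound = 34, |C| = 16 ≤ bound (satisfied).

Step 1: Compute V_q(n, t) = Σ_{j=0}^3 C(n, j) (q−1)^j.
  j = 0: C(14,0)·(1)^0 = 1·1 = 1.
  j = 1: C(14,1)·(1)^1 = 14·1 = 14.
  j = 2: C(14,2)·(1)^2 = 91·1 = 91.
  j = 3: C(14,3)·(1)^3 = 364·1 = 364.
  V_q(n, t) = 1 + 14 + 91 + 364 = 470.
Step 2: q^n = 2^14 = 16384.
Step 3: Hamming bound ⌊q^n / V_q(n,t)⌋ = ⌊16384/470⌋ = 34.
Step 4: Compare |C| = 16 to 34: satisfied.
The claimed |C| lies below the Hamming bound.


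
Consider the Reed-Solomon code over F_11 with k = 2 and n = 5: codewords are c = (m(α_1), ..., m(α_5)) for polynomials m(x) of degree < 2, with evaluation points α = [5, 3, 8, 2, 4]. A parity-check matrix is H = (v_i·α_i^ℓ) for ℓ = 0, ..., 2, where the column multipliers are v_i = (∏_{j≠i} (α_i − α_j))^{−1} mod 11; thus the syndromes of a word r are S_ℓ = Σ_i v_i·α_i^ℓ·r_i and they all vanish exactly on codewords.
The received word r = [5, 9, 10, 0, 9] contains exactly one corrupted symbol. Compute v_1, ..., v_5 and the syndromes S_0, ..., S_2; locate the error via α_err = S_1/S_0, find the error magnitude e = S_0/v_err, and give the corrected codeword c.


S = (3, 1, 4), error at position 5, error magnitude e = 2, c = [5, 9, 10, 0, 7].

Step 1: column multipliers v_i = (∏_{j≠i}(α_i − α_j))^{−1} mod 11.
  i = 1 (α = 5): (5−3)(5−8)(5−2)(5−4) = 2·(−3)·3·1 = −18 ≡ 4, so v_1 = 4^{−1} = 3 (mod 11).
  i = 2 (α = 3): (3−5)(3−8)(3−2)(3−4) = (−2)·(−5)·1·(−1) = −10 ≡ 1, so v_2 = 1^{−1} = 1 (mod 11).
  i = 3 (α = 8): (8−5)(8−3)(8−2)(8−4) = 3·5·6·4 = 360 ≡ 8, so v_3 = 8^{−1} = 7 (mod 11).
  i = 4 (α = 2): (2−5)(2−3)(2−8)(2−4) = (−3)·(−1)·(−6)·(−2) = 36 ≡ 3, so v_4 = 3^{−1} = 4 (mod 11).
  i = 5 (α = 4): (4−5)(4−3)(4−8)(4−2) = (−1)·1·(−4)·2 = 8 ≡ 8, so v_5 = 8^{−1} = 7 (mod 11).
  v = [3, 1, 7, 4, 7].
Step 2: syndromes of r = [5, 9, 10, 0, 9] (all sums mod 11).
  S_0 = Σ v_i r_i = 3·5 + 1·9 + 7·10 + 4·0 + 7·9 = 157 ≡ 3.
  S_1 = Σ v_i α_i r_i = 3·5·5 + 1·3·9 + 7·8·10 + 4·2·0 + 7·4·9 = 914 ≡ 1.
  α_i^2 mod 11 = [3, 9, 9, 4, 5].
  S_2 = Σ v_i α_i^2 r_i = 3·3·5 + 1·9·9 + 7·9·10 + 4·4·0 + 7·5·9 = 1071 ≡ 4.
  S = (3, 1, 4) ≠ 0, so r is not a codeword (an error is present).
Step 3: locate the error. For a single error e at position i, S_ℓ = v_i·e·α_i^ℓ, so α_err = S_1/S_0.
  S_0^{−1} = 3^{−1} = 4 (mod 11), so α_err = 1·4 = 4 ≡ 4 = α_5. Error position i = 5.
  Consistency check: S_2/S_1 = 4·1 = 4 ≡ 4 = α_err ✓ (single-error assumption holds).
Step 4: error magnitude e = S_0/v_5 = S_0·∏_{j≠5}(α_5 − α_j) = 3·8 = 24 ≡ 2 (mod 11).
Step 5: correct position 5: c_5 = r_5 − e = 9 − 2 ≡ 7 (mod 11). Hence c = [5, 9, 10, 0, 7].
  Check: interpolating c through the α_i gives m(x) = 4 + 9·x (degree < 2) with m(α_i) = c_i for every i, so c is indeed a codeword.


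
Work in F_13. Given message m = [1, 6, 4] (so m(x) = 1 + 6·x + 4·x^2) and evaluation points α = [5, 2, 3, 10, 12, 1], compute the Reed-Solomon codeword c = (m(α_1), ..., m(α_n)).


c = [1, 3, 3, 6, 12, 11]

Message polynomial: m(x) = 1 + 6·x + 4·x^2 (mod 13).
For each evaluation point α_i, compute m(α_i) mod 13:
  α_1 = 5: Horner steps 4 → 0 → 1, so m(5) = 1.
  α_2 = 2: Horner steps 4 → 1 → 3, so m(2) = 3.
  α_3 = 3: Horner steps 4 → 5 → 3, so m(3) = 3.
  α_4 = 10: Horner steps 4 → 7 → 6, so m(10) = 6.
  α_5 = 12: Horner steps 4 → 2 → 12, so m(12) = 12.
  α_6 = 1: Horner steps 4 → 10 → 11, so m(1) = 11.
Codeword c = [1, 3, 3, 6, 12, 11] ∈ F_13^6.


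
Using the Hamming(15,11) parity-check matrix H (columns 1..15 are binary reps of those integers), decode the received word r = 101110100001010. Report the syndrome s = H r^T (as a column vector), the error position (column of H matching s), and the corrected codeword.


s = (0, 1, 1, 0)^T, error position = 6, corrected codeword c = 101111100001010

Compute s = H r^T mod 2 one row at a time:
  s_1 = 0 + 0 + 0 + 0 + 1 + 0 + 1 + 0 = 2 ≡ 0 (mod 2).
  s_2 = 1 + 1 + 0 + 1 + 1 + 0 + 1 + 0 = 5 ≡ 1 (mod 2).
  s_3 = 0 + 1 + 0 + 1 + 0 + 0 + 1 + 0 = 3 ≡ 1 (mod 2).
  s_4 = 1 + 1 + 1 + 1 + 0 + 0 + 0 + 0 = 4 ≡ 0 (mod 2).
s = (0, 1, 1, 0)^T — this equals column 6 of H (binary 0110), so error is at position 6.
Correct: flip bit 6 of r = 101110100001010 to get c = 101111100001010.


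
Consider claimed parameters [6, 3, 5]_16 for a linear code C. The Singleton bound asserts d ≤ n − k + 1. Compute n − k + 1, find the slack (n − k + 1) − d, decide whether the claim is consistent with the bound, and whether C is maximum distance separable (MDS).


Singleton RHS = n − k + 1 = 4, slack = -1, bound violated (no such code; not MDS).

Singleton bound: d ≤ n − k + 1.
Here n = 6, k = 3, so n − k + 1 = 4.
Given d = 5, check d ≤ 4: NO.
Slack = (n − k + 1) − d = -1.
The slack is negative: d = 5 exceeds n − k + 1 = 4 by 1, so the Singleton bound is violated and no linear [6, 3, 5]_16 code can exist. In particular it is not MDS (MDS requires d = n − k + 1 exactly).
Description: the claimed parameters are [6, 3, 5]_16; such a code would be impossible (violates the Singleton bound).


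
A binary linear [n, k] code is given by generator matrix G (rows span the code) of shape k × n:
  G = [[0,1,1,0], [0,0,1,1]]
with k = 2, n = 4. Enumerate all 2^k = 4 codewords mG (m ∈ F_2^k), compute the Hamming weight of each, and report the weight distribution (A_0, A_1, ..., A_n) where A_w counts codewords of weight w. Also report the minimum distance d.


Weight distribution: A_0 = 1, A_2 = 3. Minimum distance d = 2.

Enumerate all 2^2 = 4 messages m ∈ F_2^2.
For each, compute codeword c = mG in F_2^4, then tally its weight.
  m = 00 → c = 0000, weight = 0.
  m = 10 → c = 0110, weight = 2.
  m = 01 → c = 0011, weight = 2.
  m = 11 → c = 0101, weight = 2.
Tally weights:
  weight 0: 1 codewords.
  weight 2: 3 codewords.
Minimum distance d = smallest w > 0 with A_w > 0 = 2.
Sanity: Σ A_w = 4 = 2^2 = 4 ✓.


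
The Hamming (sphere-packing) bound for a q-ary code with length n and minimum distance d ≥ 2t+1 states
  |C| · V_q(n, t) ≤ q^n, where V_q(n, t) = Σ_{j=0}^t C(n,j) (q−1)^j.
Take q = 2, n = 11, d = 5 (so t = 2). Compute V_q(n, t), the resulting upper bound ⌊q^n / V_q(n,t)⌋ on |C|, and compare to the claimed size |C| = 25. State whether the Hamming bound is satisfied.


V_q(n, t) = 67, q^n = 2048, Hamming bound = 30, |C| = 25 ≤ bound (satisfied).

Step 1: Compute V_q(n, t) = Σ_{j=0}^2 C(n, j) (q−1)^j.
  j = 0: C(11,0)·(1)^0 = 1·1 = 1.
  j = 1: C(11,1)·(1)^1 = 11·1 = 11.
  j = 2: C(11,2)·(1)^2 = 55·1 = 55.
  V_q(n, t) = 1 + 11 + 55 = 67.
Step 2: q^n = 2^11 = 2048.
Step 3: Hamming bound ⌊q^n / V_q(n,t)⌋ = ⌊2048/67⌋ = 30.
Step 4: Compare |C| = 25 to 30: satisfied.
The claimed |C| lies below the Hamming bound.


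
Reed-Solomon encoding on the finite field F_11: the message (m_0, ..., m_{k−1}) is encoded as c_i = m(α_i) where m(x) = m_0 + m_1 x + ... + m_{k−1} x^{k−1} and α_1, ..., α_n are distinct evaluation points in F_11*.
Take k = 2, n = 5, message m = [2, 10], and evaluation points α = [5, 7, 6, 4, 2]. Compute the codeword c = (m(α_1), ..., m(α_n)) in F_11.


c = [8, 6, 7, 9, 0]

Message polynomial: m(x) = 2 + 10·x (mod 11).
For each evaluation point α_i, compute m(α_i) mod 11:
  α_1 = 5: Horner steps 10 → 8, so m(5) = 8.
  α_2 = 7: Horner steps 10 → 6, so m(7) = 6.
  α_3 = 6: Horner steps 10 → 7, so m(6) = 7.
  α_4 = 4: Horner steps 10 → 9, so m(4) = 9.
  α_5 = 2: Horner steps 10 → 0, so m(2) = 0.
Codeword c = [8, 6, 7, 9, 0] ∈ F_11^5.


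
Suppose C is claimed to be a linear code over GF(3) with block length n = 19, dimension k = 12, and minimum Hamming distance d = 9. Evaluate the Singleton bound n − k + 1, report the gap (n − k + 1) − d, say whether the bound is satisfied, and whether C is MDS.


Singleton RHS = n − k + 1 = 8, slack = -1, bound violated (no such code; not MDS).

Singleton bound: d ≤ n − k + 1.
Here n = 19, k = 12, so n − k + 1 = 8.
Given d = 9, check d ≤ 8: NO.
Slack = (n − k + 1) − d = -1.
The slack is negative: d = 9 exceeds n − k + 1 = 8 by 1, so the Singleton bound is violated and no linear [19, 12, 9]_3 code can exist. In particular it is not MDS (MDS requires d = n − k + 1 exactly).
Description: the claimed parameters are [19, 12, 9]_3; such a code would be impossible (violates the Singleton bound).
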